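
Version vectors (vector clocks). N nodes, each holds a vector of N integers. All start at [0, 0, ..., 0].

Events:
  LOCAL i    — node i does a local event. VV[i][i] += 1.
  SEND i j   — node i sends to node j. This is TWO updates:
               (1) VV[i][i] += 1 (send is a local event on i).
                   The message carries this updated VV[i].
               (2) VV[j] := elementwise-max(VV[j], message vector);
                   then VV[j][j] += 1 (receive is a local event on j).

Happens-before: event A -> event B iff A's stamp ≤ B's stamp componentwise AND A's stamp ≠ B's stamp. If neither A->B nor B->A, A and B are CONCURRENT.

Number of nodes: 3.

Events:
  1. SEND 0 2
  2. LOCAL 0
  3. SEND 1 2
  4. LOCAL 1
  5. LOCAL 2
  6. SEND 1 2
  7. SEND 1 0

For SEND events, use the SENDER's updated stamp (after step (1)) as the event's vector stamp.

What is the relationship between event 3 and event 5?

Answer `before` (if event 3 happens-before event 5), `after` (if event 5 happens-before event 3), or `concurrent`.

Answer: before

Derivation:
Initial: VV[0]=[0, 0, 0]
Initial: VV[1]=[0, 0, 0]
Initial: VV[2]=[0, 0, 0]
Event 1: SEND 0->2: VV[0][0]++ -> VV[0]=[1, 0, 0], msg_vec=[1, 0, 0]; VV[2]=max(VV[2],msg_vec) then VV[2][2]++ -> VV[2]=[1, 0, 1]
Event 2: LOCAL 0: VV[0][0]++ -> VV[0]=[2, 0, 0]
Event 3: SEND 1->2: VV[1][1]++ -> VV[1]=[0, 1, 0], msg_vec=[0, 1, 0]; VV[2]=max(VV[2],msg_vec) then VV[2][2]++ -> VV[2]=[1, 1, 2]
Event 4: LOCAL 1: VV[1][1]++ -> VV[1]=[0, 2, 0]
Event 5: LOCAL 2: VV[2][2]++ -> VV[2]=[1, 1, 3]
Event 6: SEND 1->2: VV[1][1]++ -> VV[1]=[0, 3, 0], msg_vec=[0, 3, 0]; VV[2]=max(VV[2],msg_vec) then VV[2][2]++ -> VV[2]=[1, 3, 4]
Event 7: SEND 1->0: VV[1][1]++ -> VV[1]=[0, 4, 0], msg_vec=[0, 4, 0]; VV[0]=max(VV[0],msg_vec) then VV[0][0]++ -> VV[0]=[3, 4, 0]
Event 3 stamp: [0, 1, 0]
Event 5 stamp: [1, 1, 3]
[0, 1, 0] <= [1, 1, 3]? True
[1, 1, 3] <= [0, 1, 0]? False
Relation: before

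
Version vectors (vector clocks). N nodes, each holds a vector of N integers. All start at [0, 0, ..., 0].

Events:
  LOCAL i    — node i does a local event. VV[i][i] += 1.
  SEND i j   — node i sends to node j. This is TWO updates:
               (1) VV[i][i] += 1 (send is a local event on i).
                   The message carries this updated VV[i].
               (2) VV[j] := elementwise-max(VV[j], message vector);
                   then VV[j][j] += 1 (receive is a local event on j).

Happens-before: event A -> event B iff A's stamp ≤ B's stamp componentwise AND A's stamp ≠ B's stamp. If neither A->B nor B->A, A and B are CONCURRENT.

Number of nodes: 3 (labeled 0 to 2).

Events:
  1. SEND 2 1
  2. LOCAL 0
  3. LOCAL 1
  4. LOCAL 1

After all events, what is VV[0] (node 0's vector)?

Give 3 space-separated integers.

Answer: 1 0 0

Derivation:
Initial: VV[0]=[0, 0, 0]
Initial: VV[1]=[0, 0, 0]
Initial: VV[2]=[0, 0, 0]
Event 1: SEND 2->1: VV[2][2]++ -> VV[2]=[0, 0, 1], msg_vec=[0, 0, 1]; VV[1]=max(VV[1],msg_vec) then VV[1][1]++ -> VV[1]=[0, 1, 1]
Event 2: LOCAL 0: VV[0][0]++ -> VV[0]=[1, 0, 0]
Event 3: LOCAL 1: VV[1][1]++ -> VV[1]=[0, 2, 1]
Event 4: LOCAL 1: VV[1][1]++ -> VV[1]=[0, 3, 1]
Final vectors: VV[0]=[1, 0, 0]; VV[1]=[0, 3, 1]; VV[2]=[0, 0, 1]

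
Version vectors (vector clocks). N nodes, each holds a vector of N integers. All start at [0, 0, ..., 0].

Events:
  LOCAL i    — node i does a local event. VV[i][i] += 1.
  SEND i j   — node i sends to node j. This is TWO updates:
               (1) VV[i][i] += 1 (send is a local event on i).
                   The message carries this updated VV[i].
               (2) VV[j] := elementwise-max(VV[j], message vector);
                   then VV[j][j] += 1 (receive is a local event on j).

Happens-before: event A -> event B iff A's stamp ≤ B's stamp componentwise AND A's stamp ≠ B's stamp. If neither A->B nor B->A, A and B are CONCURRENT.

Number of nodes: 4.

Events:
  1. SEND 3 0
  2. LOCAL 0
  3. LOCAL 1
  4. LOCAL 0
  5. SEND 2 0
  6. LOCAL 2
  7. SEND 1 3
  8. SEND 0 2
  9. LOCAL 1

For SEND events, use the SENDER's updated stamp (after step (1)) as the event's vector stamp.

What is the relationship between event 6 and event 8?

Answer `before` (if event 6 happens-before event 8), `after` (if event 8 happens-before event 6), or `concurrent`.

Initial: VV[0]=[0, 0, 0, 0]
Initial: VV[1]=[0, 0, 0, 0]
Initial: VV[2]=[0, 0, 0, 0]
Initial: VV[3]=[0, 0, 0, 0]
Event 1: SEND 3->0: VV[3][3]++ -> VV[3]=[0, 0, 0, 1], msg_vec=[0, 0, 0, 1]; VV[0]=max(VV[0],msg_vec) then VV[0][0]++ -> VV[0]=[1, 0, 0, 1]
Event 2: LOCAL 0: VV[0][0]++ -> VV[0]=[2, 0, 0, 1]
Event 3: LOCAL 1: VV[1][1]++ -> VV[1]=[0, 1, 0, 0]
Event 4: LOCAL 0: VV[0][0]++ -> VV[0]=[3, 0, 0, 1]
Event 5: SEND 2->0: VV[2][2]++ -> VV[2]=[0, 0, 1, 0], msg_vec=[0, 0, 1, 0]; VV[0]=max(VV[0],msg_vec) then VV[0][0]++ -> VV[0]=[4, 0, 1, 1]
Event 6: LOCAL 2: VV[2][2]++ -> VV[2]=[0, 0, 2, 0]
Event 7: SEND 1->3: VV[1][1]++ -> VV[1]=[0, 2, 0, 0], msg_vec=[0, 2, 0, 0]; VV[3]=max(VV[3],msg_vec) then VV[3][3]++ -> VV[3]=[0, 2, 0, 2]
Event 8: SEND 0->2: VV[0][0]++ -> VV[0]=[5, 0, 1, 1], msg_vec=[5, 0, 1, 1]; VV[2]=max(VV[2],msg_vec) then VV[2][2]++ -> VV[2]=[5, 0, 3, 1]
Event 9: LOCAL 1: VV[1][1]++ -> VV[1]=[0, 3, 0, 0]
Event 6 stamp: [0, 0, 2, 0]
Event 8 stamp: [5, 0, 1, 1]
[0, 0, 2, 0] <= [5, 0, 1, 1]? False
[5, 0, 1, 1] <= [0, 0, 2, 0]? False
Relation: concurrent

Answer: concurrent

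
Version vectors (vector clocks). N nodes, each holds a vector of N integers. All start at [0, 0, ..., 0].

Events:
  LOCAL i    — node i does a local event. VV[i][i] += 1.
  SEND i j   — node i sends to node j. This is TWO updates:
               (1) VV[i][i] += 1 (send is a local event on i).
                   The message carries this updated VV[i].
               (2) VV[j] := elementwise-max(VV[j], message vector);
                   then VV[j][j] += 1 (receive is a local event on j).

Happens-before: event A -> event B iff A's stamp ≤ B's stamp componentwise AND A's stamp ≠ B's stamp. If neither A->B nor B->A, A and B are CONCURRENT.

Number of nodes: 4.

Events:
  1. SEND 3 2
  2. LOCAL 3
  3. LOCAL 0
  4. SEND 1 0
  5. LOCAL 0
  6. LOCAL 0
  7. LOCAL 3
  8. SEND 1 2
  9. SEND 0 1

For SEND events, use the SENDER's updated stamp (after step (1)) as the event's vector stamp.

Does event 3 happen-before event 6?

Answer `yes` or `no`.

Answer: yes

Derivation:
Initial: VV[0]=[0, 0, 0, 0]
Initial: VV[1]=[0, 0, 0, 0]
Initial: VV[2]=[0, 0, 0, 0]
Initial: VV[3]=[0, 0, 0, 0]
Event 1: SEND 3->2: VV[3][3]++ -> VV[3]=[0, 0, 0, 1], msg_vec=[0, 0, 0, 1]; VV[2]=max(VV[2],msg_vec) then VV[2][2]++ -> VV[2]=[0, 0, 1, 1]
Event 2: LOCAL 3: VV[3][3]++ -> VV[3]=[0, 0, 0, 2]
Event 3: LOCAL 0: VV[0][0]++ -> VV[0]=[1, 0, 0, 0]
Event 4: SEND 1->0: VV[1][1]++ -> VV[1]=[0, 1, 0, 0], msg_vec=[0, 1, 0, 0]; VV[0]=max(VV[0],msg_vec) then VV[0][0]++ -> VV[0]=[2, 1, 0, 0]
Event 5: LOCAL 0: VV[0][0]++ -> VV[0]=[3, 1, 0, 0]
Event 6: LOCAL 0: VV[0][0]++ -> VV[0]=[4, 1, 0, 0]
Event 7: LOCAL 3: VV[3][3]++ -> VV[3]=[0, 0, 0, 3]
Event 8: SEND 1->2: VV[1][1]++ -> VV[1]=[0, 2, 0, 0], msg_vec=[0, 2, 0, 0]; VV[2]=max(VV[2],msg_vec) then VV[2][2]++ -> VV[2]=[0, 2, 2, 1]
Event 9: SEND 0->1: VV[0][0]++ -> VV[0]=[5, 1, 0, 0], msg_vec=[5, 1, 0, 0]; VV[1]=max(VV[1],msg_vec) then VV[1][1]++ -> VV[1]=[5, 3, 0, 0]
Event 3 stamp: [1, 0, 0, 0]
Event 6 stamp: [4, 1, 0, 0]
[1, 0, 0, 0] <= [4, 1, 0, 0]? True. Equal? False. Happens-before: True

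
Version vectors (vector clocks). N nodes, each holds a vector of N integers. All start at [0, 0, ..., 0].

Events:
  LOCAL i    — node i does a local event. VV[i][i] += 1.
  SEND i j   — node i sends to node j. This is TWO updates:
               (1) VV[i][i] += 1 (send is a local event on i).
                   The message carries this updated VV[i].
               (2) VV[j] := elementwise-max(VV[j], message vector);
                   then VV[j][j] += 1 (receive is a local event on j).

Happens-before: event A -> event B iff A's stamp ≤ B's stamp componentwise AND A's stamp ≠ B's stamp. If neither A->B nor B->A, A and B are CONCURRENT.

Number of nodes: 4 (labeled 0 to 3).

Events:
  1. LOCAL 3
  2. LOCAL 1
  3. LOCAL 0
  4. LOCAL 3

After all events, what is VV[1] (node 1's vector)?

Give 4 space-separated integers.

Answer: 0 1 0 0

Derivation:
Initial: VV[0]=[0, 0, 0, 0]
Initial: VV[1]=[0, 0, 0, 0]
Initial: VV[2]=[0, 0, 0, 0]
Initial: VV[3]=[0, 0, 0, 0]
Event 1: LOCAL 3: VV[3][3]++ -> VV[3]=[0, 0, 0, 1]
Event 2: LOCAL 1: VV[1][1]++ -> VV[1]=[0, 1, 0, 0]
Event 3: LOCAL 0: VV[0][0]++ -> VV[0]=[1, 0, 0, 0]
Event 4: LOCAL 3: VV[3][3]++ -> VV[3]=[0, 0, 0, 2]
Final vectors: VV[0]=[1, 0, 0, 0]; VV[1]=[0, 1, 0, 0]; VV[2]=[0, 0, 0, 0]; VV[3]=[0, 0, 0, 2]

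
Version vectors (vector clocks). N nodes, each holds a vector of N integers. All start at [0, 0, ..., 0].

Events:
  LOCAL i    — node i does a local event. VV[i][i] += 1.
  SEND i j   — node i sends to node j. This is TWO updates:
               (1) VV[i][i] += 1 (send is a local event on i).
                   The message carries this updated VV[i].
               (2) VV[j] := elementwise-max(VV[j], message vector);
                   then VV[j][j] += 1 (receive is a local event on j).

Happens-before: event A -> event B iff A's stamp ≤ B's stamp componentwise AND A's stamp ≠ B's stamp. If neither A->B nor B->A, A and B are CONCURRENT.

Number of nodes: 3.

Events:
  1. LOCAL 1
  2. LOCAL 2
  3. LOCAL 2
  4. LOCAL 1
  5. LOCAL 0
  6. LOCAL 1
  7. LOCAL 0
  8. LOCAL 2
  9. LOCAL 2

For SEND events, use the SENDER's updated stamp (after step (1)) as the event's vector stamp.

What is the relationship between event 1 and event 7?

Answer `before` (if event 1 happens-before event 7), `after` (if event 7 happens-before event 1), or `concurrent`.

Initial: VV[0]=[0, 0, 0]
Initial: VV[1]=[0, 0, 0]
Initial: VV[2]=[0, 0, 0]
Event 1: LOCAL 1: VV[1][1]++ -> VV[1]=[0, 1, 0]
Event 2: LOCAL 2: VV[2][2]++ -> VV[2]=[0, 0, 1]
Event 3: LOCAL 2: VV[2][2]++ -> VV[2]=[0, 0, 2]
Event 4: LOCAL 1: VV[1][1]++ -> VV[1]=[0, 2, 0]
Event 5: LOCAL 0: VV[0][0]++ -> VV[0]=[1, 0, 0]
Event 6: LOCAL 1: VV[1][1]++ -> VV[1]=[0, 3, 0]
Event 7: LOCAL 0: VV[0][0]++ -> VV[0]=[2, 0, 0]
Event 8: LOCAL 2: VV[2][2]++ -> VV[2]=[0, 0, 3]
Event 9: LOCAL 2: VV[2][2]++ -> VV[2]=[0, 0, 4]
Event 1 stamp: [0, 1, 0]
Event 7 stamp: [2, 0, 0]
[0, 1, 0] <= [2, 0, 0]? False
[2, 0, 0] <= [0, 1, 0]? False
Relation: concurrent

Answer: concurrent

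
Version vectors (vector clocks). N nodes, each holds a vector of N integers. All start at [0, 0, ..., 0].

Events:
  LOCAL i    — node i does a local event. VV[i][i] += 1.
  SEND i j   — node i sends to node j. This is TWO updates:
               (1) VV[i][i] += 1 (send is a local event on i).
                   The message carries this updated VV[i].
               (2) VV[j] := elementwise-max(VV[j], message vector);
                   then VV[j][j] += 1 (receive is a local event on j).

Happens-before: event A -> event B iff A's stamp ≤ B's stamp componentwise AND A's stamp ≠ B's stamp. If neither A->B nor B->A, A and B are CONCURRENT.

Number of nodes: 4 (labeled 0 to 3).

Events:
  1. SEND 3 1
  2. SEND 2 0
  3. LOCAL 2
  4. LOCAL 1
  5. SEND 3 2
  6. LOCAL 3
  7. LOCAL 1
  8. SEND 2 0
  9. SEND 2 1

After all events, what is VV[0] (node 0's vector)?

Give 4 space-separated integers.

Initial: VV[0]=[0, 0, 0, 0]
Initial: VV[1]=[0, 0, 0, 0]
Initial: VV[2]=[0, 0, 0, 0]
Initial: VV[3]=[0, 0, 0, 0]
Event 1: SEND 3->1: VV[3][3]++ -> VV[3]=[0, 0, 0, 1], msg_vec=[0, 0, 0, 1]; VV[1]=max(VV[1],msg_vec) then VV[1][1]++ -> VV[1]=[0, 1, 0, 1]
Event 2: SEND 2->0: VV[2][2]++ -> VV[2]=[0, 0, 1, 0], msg_vec=[0, 0, 1, 0]; VV[0]=max(VV[0],msg_vec) then VV[0][0]++ -> VV[0]=[1, 0, 1, 0]
Event 3: LOCAL 2: VV[2][2]++ -> VV[2]=[0, 0, 2, 0]
Event 4: LOCAL 1: VV[1][1]++ -> VV[1]=[0, 2, 0, 1]
Event 5: SEND 3->2: VV[3][3]++ -> VV[3]=[0, 0, 0, 2], msg_vec=[0, 0, 0, 2]; VV[2]=max(VV[2],msg_vec) then VV[2][2]++ -> VV[2]=[0, 0, 3, 2]
Event 6: LOCAL 3: VV[3][3]++ -> VV[3]=[0, 0, 0, 3]
Event 7: LOCAL 1: VV[1][1]++ -> VV[1]=[0, 3, 0, 1]
Event 8: SEND 2->0: VV[2][2]++ -> VV[2]=[0, 0, 4, 2], msg_vec=[0, 0, 4, 2]; VV[0]=max(VV[0],msg_vec) then VV[0][0]++ -> VV[0]=[2, 0, 4, 2]
Event 9: SEND 2->1: VV[2][2]++ -> VV[2]=[0, 0, 5, 2], msg_vec=[0, 0, 5, 2]; VV[1]=max(VV[1],msg_vec) then VV[1][1]++ -> VV[1]=[0, 4, 5, 2]
Final vectors: VV[0]=[2, 0, 4, 2]; VV[1]=[0, 4, 5, 2]; VV[2]=[0, 0, 5, 2]; VV[3]=[0, 0, 0, 3]

Answer: 2 0 4 2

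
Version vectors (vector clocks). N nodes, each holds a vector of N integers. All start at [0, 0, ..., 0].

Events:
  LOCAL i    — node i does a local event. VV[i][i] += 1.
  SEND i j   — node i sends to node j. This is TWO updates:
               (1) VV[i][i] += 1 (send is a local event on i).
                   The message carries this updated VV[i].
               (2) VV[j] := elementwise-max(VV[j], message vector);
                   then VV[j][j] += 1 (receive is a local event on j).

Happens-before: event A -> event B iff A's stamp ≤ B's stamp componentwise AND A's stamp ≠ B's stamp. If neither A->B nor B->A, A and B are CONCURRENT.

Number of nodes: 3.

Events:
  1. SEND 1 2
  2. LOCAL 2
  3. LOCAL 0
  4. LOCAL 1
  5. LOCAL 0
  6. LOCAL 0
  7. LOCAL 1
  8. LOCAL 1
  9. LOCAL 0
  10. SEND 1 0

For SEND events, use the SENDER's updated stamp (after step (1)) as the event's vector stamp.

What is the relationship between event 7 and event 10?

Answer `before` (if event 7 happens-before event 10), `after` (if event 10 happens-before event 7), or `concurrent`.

Answer: before

Derivation:
Initial: VV[0]=[0, 0, 0]
Initial: VV[1]=[0, 0, 0]
Initial: VV[2]=[0, 0, 0]
Event 1: SEND 1->2: VV[1][1]++ -> VV[1]=[0, 1, 0], msg_vec=[0, 1, 0]; VV[2]=max(VV[2],msg_vec) then VV[2][2]++ -> VV[2]=[0, 1, 1]
Event 2: LOCAL 2: VV[2][2]++ -> VV[2]=[0, 1, 2]
Event 3: LOCAL 0: VV[0][0]++ -> VV[0]=[1, 0, 0]
Event 4: LOCAL 1: VV[1][1]++ -> VV[1]=[0, 2, 0]
Event 5: LOCAL 0: VV[0][0]++ -> VV[0]=[2, 0, 0]
Event 6: LOCAL 0: VV[0][0]++ -> VV[0]=[3, 0, 0]
Event 7: LOCAL 1: VV[1][1]++ -> VV[1]=[0, 3, 0]
Event 8: LOCAL 1: VV[1][1]++ -> VV[1]=[0, 4, 0]
Event 9: LOCAL 0: VV[0][0]++ -> VV[0]=[4, 0, 0]
Event 10: SEND 1->0: VV[1][1]++ -> VV[1]=[0, 5, 0], msg_vec=[0, 5, 0]; VV[0]=max(VV[0],msg_vec) then VV[0][0]++ -> VV[0]=[5, 5, 0]
Event 7 stamp: [0, 3, 0]
Event 10 stamp: [0, 5, 0]
[0, 3, 0] <= [0, 5, 0]? True
[0, 5, 0] <= [0, 3, 0]? False
Relation: before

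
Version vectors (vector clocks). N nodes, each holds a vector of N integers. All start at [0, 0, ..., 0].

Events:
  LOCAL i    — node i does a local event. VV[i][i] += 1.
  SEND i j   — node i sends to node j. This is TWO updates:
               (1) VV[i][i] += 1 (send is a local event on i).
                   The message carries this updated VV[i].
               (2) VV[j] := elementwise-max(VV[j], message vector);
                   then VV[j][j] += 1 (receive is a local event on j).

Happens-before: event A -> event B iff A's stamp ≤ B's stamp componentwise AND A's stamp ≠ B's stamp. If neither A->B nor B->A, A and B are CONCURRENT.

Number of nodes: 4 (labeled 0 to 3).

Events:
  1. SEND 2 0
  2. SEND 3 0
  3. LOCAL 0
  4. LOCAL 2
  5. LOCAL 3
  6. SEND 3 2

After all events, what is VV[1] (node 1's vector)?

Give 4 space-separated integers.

Answer: 0 0 0 0

Derivation:
Initial: VV[0]=[0, 0, 0, 0]
Initial: VV[1]=[0, 0, 0, 0]
Initial: VV[2]=[0, 0, 0, 0]
Initial: VV[3]=[0, 0, 0, 0]
Event 1: SEND 2->0: VV[2][2]++ -> VV[2]=[0, 0, 1, 0], msg_vec=[0, 0, 1, 0]; VV[0]=max(VV[0],msg_vec) then VV[0][0]++ -> VV[0]=[1, 0, 1, 0]
Event 2: SEND 3->0: VV[3][3]++ -> VV[3]=[0, 0, 0, 1], msg_vec=[0, 0, 0, 1]; VV[0]=max(VV[0],msg_vec) then VV[0][0]++ -> VV[0]=[2, 0, 1, 1]
Event 3: LOCAL 0: VV[0][0]++ -> VV[0]=[3, 0, 1, 1]
Event 4: LOCAL 2: VV[2][2]++ -> VV[2]=[0, 0, 2, 0]
Event 5: LOCAL 3: VV[3][3]++ -> VV[3]=[0, 0, 0, 2]
Event 6: SEND 3->2: VV[3][3]++ -> VV[3]=[0, 0, 0, 3], msg_vec=[0, 0, 0, 3]; VV[2]=max(VV[2],msg_vec) then VV[2][2]++ -> VV[2]=[0, 0, 3, 3]
Final vectors: VV[0]=[3, 0, 1, 1]; VV[1]=[0, 0, 0, 0]; VV[2]=[0, 0, 3, 3]; VV[3]=[0, 0, 0, 3]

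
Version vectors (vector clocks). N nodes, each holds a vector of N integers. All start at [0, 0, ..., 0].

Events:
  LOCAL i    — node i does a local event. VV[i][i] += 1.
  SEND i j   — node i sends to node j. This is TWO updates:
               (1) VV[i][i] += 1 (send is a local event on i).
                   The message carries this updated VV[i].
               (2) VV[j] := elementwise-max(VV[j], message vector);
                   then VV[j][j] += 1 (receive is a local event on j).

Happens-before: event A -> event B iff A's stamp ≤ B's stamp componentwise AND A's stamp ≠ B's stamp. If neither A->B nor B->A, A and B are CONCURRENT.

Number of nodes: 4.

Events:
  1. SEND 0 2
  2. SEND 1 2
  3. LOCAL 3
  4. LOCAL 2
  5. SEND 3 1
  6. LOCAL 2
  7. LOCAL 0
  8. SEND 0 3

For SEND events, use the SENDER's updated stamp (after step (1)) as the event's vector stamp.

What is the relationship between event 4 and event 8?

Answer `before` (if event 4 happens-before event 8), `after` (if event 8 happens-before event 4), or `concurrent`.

Answer: concurrent

Derivation:
Initial: VV[0]=[0, 0, 0, 0]
Initial: VV[1]=[0, 0, 0, 0]
Initial: VV[2]=[0, 0, 0, 0]
Initial: VV[3]=[0, 0, 0, 0]
Event 1: SEND 0->2: VV[0][0]++ -> VV[0]=[1, 0, 0, 0], msg_vec=[1, 0, 0, 0]; VV[2]=max(VV[2],msg_vec) then VV[2][2]++ -> VV[2]=[1, 0, 1, 0]
Event 2: SEND 1->2: VV[1][1]++ -> VV[1]=[0, 1, 0, 0], msg_vec=[0, 1, 0, 0]; VV[2]=max(VV[2],msg_vec) then VV[2][2]++ -> VV[2]=[1, 1, 2, 0]
Event 3: LOCAL 3: VV[3][3]++ -> VV[3]=[0, 0, 0, 1]
Event 4: LOCAL 2: VV[2][2]++ -> VV[2]=[1, 1, 3, 0]
Event 5: SEND 3->1: VV[3][3]++ -> VV[3]=[0, 0, 0, 2], msg_vec=[0, 0, 0, 2]; VV[1]=max(VV[1],msg_vec) then VV[1][1]++ -> VV[1]=[0, 2, 0, 2]
Event 6: LOCAL 2: VV[2][2]++ -> VV[2]=[1, 1, 4, 0]
Event 7: LOCAL 0: VV[0][0]++ -> VV[0]=[2, 0, 0, 0]
Event 8: SEND 0->3: VV[0][0]++ -> VV[0]=[3, 0, 0, 0], msg_vec=[3, 0, 0, 0]; VV[3]=max(VV[3],msg_vec) then VV[3][3]++ -> VV[3]=[3, 0, 0, 3]
Event 4 stamp: [1, 1, 3, 0]
Event 8 stamp: [3, 0, 0, 0]
[1, 1, 3, 0] <= [3, 0, 0, 0]? False
[3, 0, 0, 0] <= [1, 1, 3, 0]? False
Relation: concurrent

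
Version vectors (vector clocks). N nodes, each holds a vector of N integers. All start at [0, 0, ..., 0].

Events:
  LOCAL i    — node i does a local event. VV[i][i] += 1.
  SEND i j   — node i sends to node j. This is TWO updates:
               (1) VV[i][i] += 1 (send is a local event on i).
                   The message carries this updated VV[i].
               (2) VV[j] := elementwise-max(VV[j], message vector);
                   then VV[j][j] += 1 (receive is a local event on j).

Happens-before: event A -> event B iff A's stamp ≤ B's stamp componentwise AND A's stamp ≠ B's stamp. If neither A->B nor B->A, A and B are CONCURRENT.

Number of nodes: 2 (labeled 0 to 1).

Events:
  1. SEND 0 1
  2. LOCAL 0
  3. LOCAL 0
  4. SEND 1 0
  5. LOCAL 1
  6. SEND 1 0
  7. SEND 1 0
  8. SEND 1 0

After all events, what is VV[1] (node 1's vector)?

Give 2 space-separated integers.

Answer: 1 6

Derivation:
Initial: VV[0]=[0, 0]
Initial: VV[1]=[0, 0]
Event 1: SEND 0->1: VV[0][0]++ -> VV[0]=[1, 0], msg_vec=[1, 0]; VV[1]=max(VV[1],msg_vec) then VV[1][1]++ -> VV[1]=[1, 1]
Event 2: LOCAL 0: VV[0][0]++ -> VV[0]=[2, 0]
Event 3: LOCAL 0: VV[0][0]++ -> VV[0]=[3, 0]
Event 4: SEND 1->0: VV[1][1]++ -> VV[1]=[1, 2], msg_vec=[1, 2]; VV[0]=max(VV[0],msg_vec) then VV[0][0]++ -> VV[0]=[4, 2]
Event 5: LOCAL 1: VV[1][1]++ -> VV[1]=[1, 3]
Event 6: SEND 1->0: VV[1][1]++ -> VV[1]=[1, 4], msg_vec=[1, 4]; VV[0]=max(VV[0],msg_vec) then VV[0][0]++ -> VV[0]=[5, 4]
Event 7: SEND 1->0: VV[1][1]++ -> VV[1]=[1, 5], msg_vec=[1, 5]; VV[0]=max(VV[0],msg_vec) then VV[0][0]++ -> VV[0]=[6, 5]
Event 8: SEND 1->0: VV[1][1]++ -> VV[1]=[1, 6], msg_vec=[1, 6]; VV[0]=max(VV[0],msg_vec) then VV[0][0]++ -> VV[0]=[7, 6]
Final vectors: VV[0]=[7, 6]; VV[1]=[1, 6]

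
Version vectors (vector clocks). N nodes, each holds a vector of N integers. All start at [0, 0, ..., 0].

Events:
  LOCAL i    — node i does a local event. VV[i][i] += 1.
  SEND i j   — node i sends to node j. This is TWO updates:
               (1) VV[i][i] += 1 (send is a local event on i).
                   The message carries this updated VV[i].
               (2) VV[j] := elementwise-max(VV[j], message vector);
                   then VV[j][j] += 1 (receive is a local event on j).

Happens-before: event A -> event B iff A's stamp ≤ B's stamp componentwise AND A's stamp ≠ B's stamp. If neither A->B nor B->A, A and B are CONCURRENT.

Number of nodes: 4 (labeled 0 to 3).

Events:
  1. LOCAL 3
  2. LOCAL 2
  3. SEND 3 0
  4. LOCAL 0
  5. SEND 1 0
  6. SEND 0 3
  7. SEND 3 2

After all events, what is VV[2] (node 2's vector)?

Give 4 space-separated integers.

Answer: 4 1 2 4

Derivation:
Initial: VV[0]=[0, 0, 0, 0]
Initial: VV[1]=[0, 0, 0, 0]
Initial: VV[2]=[0, 0, 0, 0]
Initial: VV[3]=[0, 0, 0, 0]
Event 1: LOCAL 3: VV[3][3]++ -> VV[3]=[0, 0, 0, 1]
Event 2: LOCAL 2: VV[2][2]++ -> VV[2]=[0, 0, 1, 0]
Event 3: SEND 3->0: VV[3][3]++ -> VV[3]=[0, 0, 0, 2], msg_vec=[0, 0, 0, 2]; VV[0]=max(VV[0],msg_vec) then VV[0][0]++ -> VV[0]=[1, 0, 0, 2]
Event 4: LOCAL 0: VV[0][0]++ -> VV[0]=[2, 0, 0, 2]
Event 5: SEND 1->0: VV[1][1]++ -> VV[1]=[0, 1, 0, 0], msg_vec=[0, 1, 0, 0]; VV[0]=max(VV[0],msg_vec) then VV[0][0]++ -> VV[0]=[3, 1, 0, 2]
Event 6: SEND 0->3: VV[0][0]++ -> VV[0]=[4, 1, 0, 2], msg_vec=[4, 1, 0, 2]; VV[3]=max(VV[3],msg_vec) then VV[3][3]++ -> VV[3]=[4, 1, 0, 3]
Event 7: SEND 3->2: VV[3][3]++ -> VV[3]=[4, 1, 0, 4], msg_vec=[4, 1, 0, 4]; VV[2]=max(VV[2],msg_vec) then VV[2][2]++ -> VV[2]=[4, 1, 2, 4]
Final vectors: VV[0]=[4, 1, 0, 2]; VV[1]=[0, 1, 0, 0]; VV[2]=[4, 1, 2, 4]; VV[3]=[4, 1, 0, 4]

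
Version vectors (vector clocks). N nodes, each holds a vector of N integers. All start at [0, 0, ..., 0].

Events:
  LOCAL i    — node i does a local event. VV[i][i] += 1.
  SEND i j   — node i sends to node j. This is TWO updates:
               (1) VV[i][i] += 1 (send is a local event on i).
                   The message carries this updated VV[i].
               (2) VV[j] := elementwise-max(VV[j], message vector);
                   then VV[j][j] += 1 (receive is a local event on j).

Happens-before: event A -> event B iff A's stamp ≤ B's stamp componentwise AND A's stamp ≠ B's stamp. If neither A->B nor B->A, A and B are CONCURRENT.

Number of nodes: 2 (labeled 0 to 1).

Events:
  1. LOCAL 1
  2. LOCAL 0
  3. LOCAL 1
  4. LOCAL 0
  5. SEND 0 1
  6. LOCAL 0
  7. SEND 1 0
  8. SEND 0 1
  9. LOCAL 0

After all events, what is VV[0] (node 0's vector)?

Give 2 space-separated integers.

Initial: VV[0]=[0, 0]
Initial: VV[1]=[0, 0]
Event 1: LOCAL 1: VV[1][1]++ -> VV[1]=[0, 1]
Event 2: LOCAL 0: VV[0][0]++ -> VV[0]=[1, 0]
Event 3: LOCAL 1: VV[1][1]++ -> VV[1]=[0, 2]
Event 4: LOCAL 0: VV[0][0]++ -> VV[0]=[2, 0]
Event 5: SEND 0->1: VV[0][0]++ -> VV[0]=[3, 0], msg_vec=[3, 0]; VV[1]=max(VV[1],msg_vec) then VV[1][1]++ -> VV[1]=[3, 3]
Event 6: LOCAL 0: VV[0][0]++ -> VV[0]=[4, 0]
Event 7: SEND 1->0: VV[1][1]++ -> VV[1]=[3, 4], msg_vec=[3, 4]; VV[0]=max(VV[0],msg_vec) then VV[0][0]++ -> VV[0]=[5, 4]
Event 8: SEND 0->1: VV[0][0]++ -> VV[0]=[6, 4], msg_vec=[6, 4]; VV[1]=max(VV[1],msg_vec) then VV[1][1]++ -> VV[1]=[6, 5]
Event 9: LOCAL 0: VV[0][0]++ -> VV[0]=[7, 4]
Final vectors: VV[0]=[7, 4]; VV[1]=[6, 5]

Answer: 7 4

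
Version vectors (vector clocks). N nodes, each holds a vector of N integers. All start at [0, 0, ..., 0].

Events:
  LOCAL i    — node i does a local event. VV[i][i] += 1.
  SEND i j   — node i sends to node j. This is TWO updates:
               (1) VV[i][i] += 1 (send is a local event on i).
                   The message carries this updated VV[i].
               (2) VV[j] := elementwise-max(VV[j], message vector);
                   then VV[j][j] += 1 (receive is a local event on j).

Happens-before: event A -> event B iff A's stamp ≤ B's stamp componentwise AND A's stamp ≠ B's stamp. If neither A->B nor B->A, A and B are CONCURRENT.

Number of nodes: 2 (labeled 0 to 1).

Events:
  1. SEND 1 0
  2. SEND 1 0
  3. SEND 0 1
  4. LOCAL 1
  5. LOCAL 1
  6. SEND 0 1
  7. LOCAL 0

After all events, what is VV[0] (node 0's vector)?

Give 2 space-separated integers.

Answer: 5 2

Derivation:
Initial: VV[0]=[0, 0]
Initial: VV[1]=[0, 0]
Event 1: SEND 1->0: VV[1][1]++ -> VV[1]=[0, 1], msg_vec=[0, 1]; VV[0]=max(VV[0],msg_vec) then VV[0][0]++ -> VV[0]=[1, 1]
Event 2: SEND 1->0: VV[1][1]++ -> VV[1]=[0, 2], msg_vec=[0, 2]; VV[0]=max(VV[0],msg_vec) then VV[0][0]++ -> VV[0]=[2, 2]
Event 3: SEND 0->1: VV[0][0]++ -> VV[0]=[3, 2], msg_vec=[3, 2]; VV[1]=max(VV[1],msg_vec) then VV[1][1]++ -> VV[1]=[3, 3]
Event 4: LOCAL 1: VV[1][1]++ -> VV[1]=[3, 4]
Event 5: LOCAL 1: VV[1][1]++ -> VV[1]=[3, 5]
Event 6: SEND 0->1: VV[0][0]++ -> VV[0]=[4, 2], msg_vec=[4, 2]; VV[1]=max(VV[1],msg_vec) then VV[1][1]++ -> VV[1]=[4, 6]
Event 7: LOCAL 0: VV[0][0]++ -> VV[0]=[5, 2]
Final vectors: VV[0]=[5, 2]; VV[1]=[4, 6]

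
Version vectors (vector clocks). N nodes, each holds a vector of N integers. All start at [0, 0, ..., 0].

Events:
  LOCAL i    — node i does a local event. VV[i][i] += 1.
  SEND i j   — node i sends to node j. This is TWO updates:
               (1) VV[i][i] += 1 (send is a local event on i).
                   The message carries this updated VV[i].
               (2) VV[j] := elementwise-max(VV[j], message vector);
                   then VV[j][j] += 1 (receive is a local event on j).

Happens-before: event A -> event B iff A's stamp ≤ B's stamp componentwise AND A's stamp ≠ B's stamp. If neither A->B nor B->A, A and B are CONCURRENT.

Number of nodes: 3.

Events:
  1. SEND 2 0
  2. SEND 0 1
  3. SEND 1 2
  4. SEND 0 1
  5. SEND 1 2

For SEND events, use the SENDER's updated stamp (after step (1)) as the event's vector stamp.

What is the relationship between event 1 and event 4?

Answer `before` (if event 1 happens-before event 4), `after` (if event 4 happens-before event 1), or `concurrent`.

Answer: before

Derivation:
Initial: VV[0]=[0, 0, 0]
Initial: VV[1]=[0, 0, 0]
Initial: VV[2]=[0, 0, 0]
Event 1: SEND 2->0: VV[2][2]++ -> VV[2]=[0, 0, 1], msg_vec=[0, 0, 1]; VV[0]=max(VV[0],msg_vec) then VV[0][0]++ -> VV[0]=[1, 0, 1]
Event 2: SEND 0->1: VV[0][0]++ -> VV[0]=[2, 0, 1], msg_vec=[2, 0, 1]; VV[1]=max(VV[1],msg_vec) then VV[1][1]++ -> VV[1]=[2, 1, 1]
Event 3: SEND 1->2: VV[1][1]++ -> VV[1]=[2, 2, 1], msg_vec=[2, 2, 1]; VV[2]=max(VV[2],msg_vec) then VV[2][2]++ -> VV[2]=[2, 2, 2]
Event 4: SEND 0->1: VV[0][0]++ -> VV[0]=[3, 0, 1], msg_vec=[3, 0, 1]; VV[1]=max(VV[1],msg_vec) then VV[1][1]++ -> VV[1]=[3, 3, 1]
Event 5: SEND 1->2: VV[1][1]++ -> VV[1]=[3, 4, 1], msg_vec=[3, 4, 1]; VV[2]=max(VV[2],msg_vec) then VV[2][2]++ -> VV[2]=[3, 4, 3]
Event 1 stamp: [0, 0, 1]
Event 4 stamp: [3, 0, 1]
[0, 0, 1] <= [3, 0, 1]? True
[3, 0, 1] <= [0, 0, 1]? False
Relation: before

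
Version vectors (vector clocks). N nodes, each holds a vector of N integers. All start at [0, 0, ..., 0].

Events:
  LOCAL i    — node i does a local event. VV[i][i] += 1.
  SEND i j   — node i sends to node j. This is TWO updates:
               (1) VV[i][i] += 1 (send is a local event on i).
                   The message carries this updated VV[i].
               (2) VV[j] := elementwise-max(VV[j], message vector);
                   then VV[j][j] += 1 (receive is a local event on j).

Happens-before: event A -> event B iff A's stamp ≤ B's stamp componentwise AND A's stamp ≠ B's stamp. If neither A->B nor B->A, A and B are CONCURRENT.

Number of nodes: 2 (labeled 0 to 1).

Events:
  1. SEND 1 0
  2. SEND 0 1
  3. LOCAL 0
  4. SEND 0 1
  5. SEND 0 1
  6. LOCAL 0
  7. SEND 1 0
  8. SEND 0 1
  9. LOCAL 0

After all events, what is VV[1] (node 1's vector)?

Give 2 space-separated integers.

Answer: 8 6

Derivation:
Initial: VV[0]=[0, 0]
Initial: VV[1]=[0, 0]
Event 1: SEND 1->0: VV[1][1]++ -> VV[1]=[0, 1], msg_vec=[0, 1]; VV[0]=max(VV[0],msg_vec) then VV[0][0]++ -> VV[0]=[1, 1]
Event 2: SEND 0->1: VV[0][0]++ -> VV[0]=[2, 1], msg_vec=[2, 1]; VV[1]=max(VV[1],msg_vec) then VV[1][1]++ -> VV[1]=[2, 2]
Event 3: LOCAL 0: VV[0][0]++ -> VV[0]=[3, 1]
Event 4: SEND 0->1: VV[0][0]++ -> VV[0]=[4, 1], msg_vec=[4, 1]; VV[1]=max(VV[1],msg_vec) then VV[1][1]++ -> VV[1]=[4, 3]
Event 5: SEND 0->1: VV[0][0]++ -> VV[0]=[5, 1], msg_vec=[5, 1]; VV[1]=max(VV[1],msg_vec) then VV[1][1]++ -> VV[1]=[5, 4]
Event 6: LOCAL 0: VV[0][0]++ -> VV[0]=[6, 1]
Event 7: SEND 1->0: VV[1][1]++ -> VV[1]=[5, 5], msg_vec=[5, 5]; VV[0]=max(VV[0],msg_vec) then VV[0][0]++ -> VV[0]=[7, 5]
Event 8: SEND 0->1: VV[0][0]++ -> VV[0]=[8, 5], msg_vec=[8, 5]; VV[1]=max(VV[1],msg_vec) then VV[1][1]++ -> VV[1]=[8, 6]
Event 9: LOCAL 0: VV[0][0]++ -> VV[0]=[9, 5]
Final vectors: VV[0]=[9, 5]; VV[1]=[8, 6]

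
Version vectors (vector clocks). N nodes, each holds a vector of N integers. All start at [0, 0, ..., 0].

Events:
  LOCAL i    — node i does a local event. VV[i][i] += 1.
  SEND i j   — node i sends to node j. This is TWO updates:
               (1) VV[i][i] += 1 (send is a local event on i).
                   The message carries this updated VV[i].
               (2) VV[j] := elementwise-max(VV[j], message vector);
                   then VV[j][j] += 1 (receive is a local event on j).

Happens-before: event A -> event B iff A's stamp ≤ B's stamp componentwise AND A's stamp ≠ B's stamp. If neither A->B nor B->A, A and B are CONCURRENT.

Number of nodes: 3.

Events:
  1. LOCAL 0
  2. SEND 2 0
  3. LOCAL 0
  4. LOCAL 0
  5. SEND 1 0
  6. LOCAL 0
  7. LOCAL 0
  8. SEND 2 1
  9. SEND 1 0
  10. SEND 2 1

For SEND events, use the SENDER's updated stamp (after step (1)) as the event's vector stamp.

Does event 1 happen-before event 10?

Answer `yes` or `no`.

Initial: VV[0]=[0, 0, 0]
Initial: VV[1]=[0, 0, 0]
Initial: VV[2]=[0, 0, 0]
Event 1: LOCAL 0: VV[0][0]++ -> VV[0]=[1, 0, 0]
Event 2: SEND 2->0: VV[2][2]++ -> VV[2]=[0, 0, 1], msg_vec=[0, 0, 1]; VV[0]=max(VV[0],msg_vec) then VV[0][0]++ -> VV[0]=[2, 0, 1]
Event 3: LOCAL 0: VV[0][0]++ -> VV[0]=[3, 0, 1]
Event 4: LOCAL 0: VV[0][0]++ -> VV[0]=[4, 0, 1]
Event 5: SEND 1->0: VV[1][1]++ -> VV[1]=[0, 1, 0], msg_vec=[0, 1, 0]; VV[0]=max(VV[0],msg_vec) then VV[0][0]++ -> VV[0]=[5, 1, 1]
Event 6: LOCAL 0: VV[0][0]++ -> VV[0]=[6, 1, 1]
Event 7: LOCAL 0: VV[0][0]++ -> VV[0]=[7, 1, 1]
Event 8: SEND 2->1: VV[2][2]++ -> VV[2]=[0, 0, 2], msg_vec=[0, 0, 2]; VV[1]=max(VV[1],msg_vec) then VV[1][1]++ -> VV[1]=[0, 2, 2]
Event 9: SEND 1->0: VV[1][1]++ -> VV[1]=[0, 3, 2], msg_vec=[0, 3, 2]; VV[0]=max(VV[0],msg_vec) then VV[0][0]++ -> VV[0]=[8, 3, 2]
Event 10: SEND 2->1: VV[2][2]++ -> VV[2]=[0, 0, 3], msg_vec=[0, 0, 3]; VV[1]=max(VV[1],msg_vec) then VV[1][1]++ -> VV[1]=[0, 4, 3]
Event 1 stamp: [1, 0, 0]
Event 10 stamp: [0, 0, 3]
[1, 0, 0] <= [0, 0, 3]? False. Equal? False. Happens-before: False

Answer: no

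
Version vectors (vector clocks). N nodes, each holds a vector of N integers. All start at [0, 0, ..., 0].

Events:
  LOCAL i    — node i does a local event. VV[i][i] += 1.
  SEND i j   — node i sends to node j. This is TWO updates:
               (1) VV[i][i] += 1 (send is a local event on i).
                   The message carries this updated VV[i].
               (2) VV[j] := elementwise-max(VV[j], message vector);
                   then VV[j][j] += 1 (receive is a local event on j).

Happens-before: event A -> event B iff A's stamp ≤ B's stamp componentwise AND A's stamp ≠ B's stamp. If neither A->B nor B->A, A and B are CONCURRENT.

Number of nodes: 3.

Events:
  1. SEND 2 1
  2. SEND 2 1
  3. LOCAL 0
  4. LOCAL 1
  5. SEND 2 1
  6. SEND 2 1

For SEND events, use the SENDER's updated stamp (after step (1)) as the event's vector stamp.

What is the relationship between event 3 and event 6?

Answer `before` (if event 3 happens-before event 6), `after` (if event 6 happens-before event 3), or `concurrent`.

Answer: concurrent

Derivation:
Initial: VV[0]=[0, 0, 0]
Initial: VV[1]=[0, 0, 0]
Initial: VV[2]=[0, 0, 0]
Event 1: SEND 2->1: VV[2][2]++ -> VV[2]=[0, 0, 1], msg_vec=[0, 0, 1]; VV[1]=max(VV[1],msg_vec) then VV[1][1]++ -> VV[1]=[0, 1, 1]
Event 2: SEND 2->1: VV[2][2]++ -> VV[2]=[0, 0, 2], msg_vec=[0, 0, 2]; VV[1]=max(VV[1],msg_vec) then VV[1][1]++ -> VV[1]=[0, 2, 2]
Event 3: LOCAL 0: VV[0][0]++ -> VV[0]=[1, 0, 0]
Event 4: LOCAL 1: VV[1][1]++ -> VV[1]=[0, 3, 2]
Event 5: SEND 2->1: VV[2][2]++ -> VV[2]=[0, 0, 3], msg_vec=[0, 0, 3]; VV[1]=max(VV[1],msg_vec) then VV[1][1]++ -> VV[1]=[0, 4, 3]
Event 6: SEND 2->1: VV[2][2]++ -> VV[2]=[0, 0, 4], msg_vec=[0, 0, 4]; VV[1]=max(VV[1],msg_vec) then VV[1][1]++ -> VV[1]=[0, 5, 4]
Event 3 stamp: [1, 0, 0]
Event 6 stamp: [0, 0, 4]
[1, 0, 0] <= [0, 0, 4]? False
[0, 0, 4] <= [1, 0, 0]? False
Relation: concurrent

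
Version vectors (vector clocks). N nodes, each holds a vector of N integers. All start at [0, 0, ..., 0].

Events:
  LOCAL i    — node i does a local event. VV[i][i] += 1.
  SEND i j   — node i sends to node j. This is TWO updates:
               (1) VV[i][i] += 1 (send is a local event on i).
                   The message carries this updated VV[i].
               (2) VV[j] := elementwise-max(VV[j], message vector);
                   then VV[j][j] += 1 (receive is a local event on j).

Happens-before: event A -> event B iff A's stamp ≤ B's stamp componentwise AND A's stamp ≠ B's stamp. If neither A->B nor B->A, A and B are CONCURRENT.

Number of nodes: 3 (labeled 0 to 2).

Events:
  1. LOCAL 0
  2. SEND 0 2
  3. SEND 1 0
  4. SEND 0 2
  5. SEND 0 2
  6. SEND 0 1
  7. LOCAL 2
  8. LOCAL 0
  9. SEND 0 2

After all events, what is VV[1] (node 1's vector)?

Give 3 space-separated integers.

Answer: 6 2 0

Derivation:
Initial: VV[0]=[0, 0, 0]
Initial: VV[1]=[0, 0, 0]
Initial: VV[2]=[0, 0, 0]
Event 1: LOCAL 0: VV[0][0]++ -> VV[0]=[1, 0, 0]
Event 2: SEND 0->2: VV[0][0]++ -> VV[0]=[2, 0, 0], msg_vec=[2, 0, 0]; VV[2]=max(VV[2],msg_vec) then VV[2][2]++ -> VV[2]=[2, 0, 1]
Event 3: SEND 1->0: VV[1][1]++ -> VV[1]=[0, 1, 0], msg_vec=[0, 1, 0]; VV[0]=max(VV[0],msg_vec) then VV[0][0]++ -> VV[0]=[3, 1, 0]
Event 4: SEND 0->2: VV[0][0]++ -> VV[0]=[4, 1, 0], msg_vec=[4, 1, 0]; VV[2]=max(VV[2],msg_vec) then VV[2][2]++ -> VV[2]=[4, 1, 2]
Event 5: SEND 0->2: VV[0][0]++ -> VV[0]=[5, 1, 0], msg_vec=[5, 1, 0]; VV[2]=max(VV[2],msg_vec) then VV[2][2]++ -> VV[2]=[5, 1, 3]
Event 6: SEND 0->1: VV[0][0]++ -> VV[0]=[6, 1, 0], msg_vec=[6, 1, 0]; VV[1]=max(VV[1],msg_vec) then VV[1][1]++ -> VV[1]=[6, 2, 0]
Event 7: LOCAL 2: VV[2][2]++ -> VV[2]=[5, 1, 4]
Event 8: LOCAL 0: VV[0][0]++ -> VV[0]=[7, 1, 0]
Event 9: SEND 0->2: VV[0][0]++ -> VV[0]=[8, 1, 0], msg_vec=[8, 1, 0]; VV[2]=max(VV[2],msg_vec) then VV[2][2]++ -> VV[2]=[8, 1, 5]
Final vectors: VV[0]=[8, 1, 0]; VV[1]=[6, 2, 0]; VV[2]=[8, 1, 5]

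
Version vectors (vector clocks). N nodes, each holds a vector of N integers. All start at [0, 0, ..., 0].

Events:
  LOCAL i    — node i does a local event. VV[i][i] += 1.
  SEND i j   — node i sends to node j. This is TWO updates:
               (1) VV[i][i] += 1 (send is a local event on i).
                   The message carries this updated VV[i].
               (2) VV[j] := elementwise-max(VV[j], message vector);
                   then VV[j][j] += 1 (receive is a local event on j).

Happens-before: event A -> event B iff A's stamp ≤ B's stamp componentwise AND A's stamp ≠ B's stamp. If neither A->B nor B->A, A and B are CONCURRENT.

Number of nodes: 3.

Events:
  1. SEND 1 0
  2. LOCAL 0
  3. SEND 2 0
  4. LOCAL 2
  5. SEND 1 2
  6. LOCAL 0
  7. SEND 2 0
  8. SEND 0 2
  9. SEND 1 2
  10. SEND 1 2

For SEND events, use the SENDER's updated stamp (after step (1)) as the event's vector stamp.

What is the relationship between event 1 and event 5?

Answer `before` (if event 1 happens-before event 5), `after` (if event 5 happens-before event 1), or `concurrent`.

Initial: VV[0]=[0, 0, 0]
Initial: VV[1]=[0, 0, 0]
Initial: VV[2]=[0, 0, 0]
Event 1: SEND 1->0: VV[1][1]++ -> VV[1]=[0, 1, 0], msg_vec=[0, 1, 0]; VV[0]=max(VV[0],msg_vec) then VV[0][0]++ -> VV[0]=[1, 1, 0]
Event 2: LOCAL 0: VV[0][0]++ -> VV[0]=[2, 1, 0]
Event 3: SEND 2->0: VV[2][2]++ -> VV[2]=[0, 0, 1], msg_vec=[0, 0, 1]; VV[0]=max(VV[0],msg_vec) then VV[0][0]++ -> VV[0]=[3, 1, 1]
Event 4: LOCAL 2: VV[2][2]++ -> VV[2]=[0, 0, 2]
Event 5: SEND 1->2: VV[1][1]++ -> VV[1]=[0, 2, 0], msg_vec=[0, 2, 0]; VV[2]=max(VV[2],msg_vec) then VV[2][2]++ -> VV[2]=[0, 2, 3]
Event 6: LOCAL 0: VV[0][0]++ -> VV[0]=[4, 1, 1]
Event 7: SEND 2->0: VV[2][2]++ -> VV[2]=[0, 2, 4], msg_vec=[0, 2, 4]; VV[0]=max(VV[0],msg_vec) then VV[0][0]++ -> VV[0]=[5, 2, 4]
Event 8: SEND 0->2: VV[0][0]++ -> VV[0]=[6, 2, 4], msg_vec=[6, 2, 4]; VV[2]=max(VV[2],msg_vec) then VV[2][2]++ -> VV[2]=[6, 2, 5]
Event 9: SEND 1->2: VV[1][1]++ -> VV[1]=[0, 3, 0], msg_vec=[0, 3, 0]; VV[2]=max(VV[2],msg_vec) then VV[2][2]++ -> VV[2]=[6, 3, 6]
Event 10: SEND 1->2: VV[1][1]++ -> VV[1]=[0, 4, 0], msg_vec=[0, 4, 0]; VV[2]=max(VV[2],msg_vec) then VV[2][2]++ -> VV[2]=[6, 4, 7]
Event 1 stamp: [0, 1, 0]
Event 5 stamp: [0, 2, 0]
[0, 1, 0] <= [0, 2, 0]? True
[0, 2, 0] <= [0, 1, 0]? False
Relation: before

Answer: before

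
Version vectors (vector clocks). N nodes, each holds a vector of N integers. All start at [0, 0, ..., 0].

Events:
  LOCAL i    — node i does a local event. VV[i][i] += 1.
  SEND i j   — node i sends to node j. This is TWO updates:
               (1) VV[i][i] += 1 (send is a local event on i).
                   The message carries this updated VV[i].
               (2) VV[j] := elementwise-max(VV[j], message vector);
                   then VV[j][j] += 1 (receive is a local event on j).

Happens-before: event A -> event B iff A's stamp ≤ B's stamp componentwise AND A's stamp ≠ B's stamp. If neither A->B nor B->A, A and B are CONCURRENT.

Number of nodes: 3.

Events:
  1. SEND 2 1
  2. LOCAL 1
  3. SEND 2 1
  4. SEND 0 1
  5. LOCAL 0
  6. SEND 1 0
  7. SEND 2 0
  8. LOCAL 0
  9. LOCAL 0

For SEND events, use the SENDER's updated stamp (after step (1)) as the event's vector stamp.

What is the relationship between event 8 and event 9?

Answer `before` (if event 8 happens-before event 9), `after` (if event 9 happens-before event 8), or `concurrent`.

Answer: before

Derivation:
Initial: VV[0]=[0, 0, 0]
Initial: VV[1]=[0, 0, 0]
Initial: VV[2]=[0, 0, 0]
Event 1: SEND 2->1: VV[2][2]++ -> VV[2]=[0, 0, 1], msg_vec=[0, 0, 1]; VV[1]=max(VV[1],msg_vec) then VV[1][1]++ -> VV[1]=[0, 1, 1]
Event 2: LOCAL 1: VV[1][1]++ -> VV[1]=[0, 2, 1]
Event 3: SEND 2->1: VV[2][2]++ -> VV[2]=[0, 0, 2], msg_vec=[0, 0, 2]; VV[1]=max(VV[1],msg_vec) then VV[1][1]++ -> VV[1]=[0, 3, 2]
Event 4: SEND 0->1: VV[0][0]++ -> VV[0]=[1, 0, 0], msg_vec=[1, 0, 0]; VV[1]=max(VV[1],msg_vec) then VV[1][1]++ -> VV[1]=[1, 4, 2]
Event 5: LOCAL 0: VV[0][0]++ -> VV[0]=[2, 0, 0]
Event 6: SEND 1->0: VV[1][1]++ -> VV[1]=[1, 5, 2], msg_vec=[1, 5, 2]; VV[0]=max(VV[0],msg_vec) then VV[0][0]++ -> VV[0]=[3, 5, 2]
Event 7: SEND 2->0: VV[2][2]++ -> VV[2]=[0, 0, 3], msg_vec=[0, 0, 3]; VV[0]=max(VV[0],msg_vec) then VV[0][0]++ -> VV[0]=[4, 5, 3]
Event 8: LOCAL 0: VV[0][0]++ -> VV[0]=[5, 5, 3]
Event 9: LOCAL 0: VV[0][0]++ -> VV[0]=[6, 5, 3]
Event 8 stamp: [5, 5, 3]
Event 9 stamp: [6, 5, 3]
[5, 5, 3] <= [6, 5, 3]? True
[6, 5, 3] <= [5, 5, 3]? False
Relation: before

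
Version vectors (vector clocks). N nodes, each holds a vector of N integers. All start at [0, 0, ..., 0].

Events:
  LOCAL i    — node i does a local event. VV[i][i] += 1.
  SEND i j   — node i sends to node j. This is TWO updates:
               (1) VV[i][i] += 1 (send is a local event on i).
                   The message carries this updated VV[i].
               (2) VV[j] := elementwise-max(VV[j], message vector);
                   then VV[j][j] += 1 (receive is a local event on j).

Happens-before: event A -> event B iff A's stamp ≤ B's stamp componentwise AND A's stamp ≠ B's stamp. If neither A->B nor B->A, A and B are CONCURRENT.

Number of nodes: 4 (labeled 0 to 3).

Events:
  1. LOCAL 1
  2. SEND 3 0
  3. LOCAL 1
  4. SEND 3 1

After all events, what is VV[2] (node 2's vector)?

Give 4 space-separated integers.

Initial: VV[0]=[0, 0, 0, 0]
Initial: VV[1]=[0, 0, 0, 0]
Initial: VV[2]=[0, 0, 0, 0]
Initial: VV[3]=[0, 0, 0, 0]
Event 1: LOCAL 1: VV[1][1]++ -> VV[1]=[0, 1, 0, 0]
Event 2: SEND 3->0: VV[3][3]++ -> VV[3]=[0, 0, 0, 1], msg_vec=[0, 0, 0, 1]; VV[0]=max(VV[0],msg_vec) then VV[0][0]++ -> VV[0]=[1, 0, 0, 1]
Event 3: LOCAL 1: VV[1][1]++ -> VV[1]=[0, 2, 0, 0]
Event 4: SEND 3->1: VV[3][3]++ -> VV[3]=[0, 0, 0, 2], msg_vec=[0, 0, 0, 2]; VV[1]=max(VV[1],msg_vec) then VV[1][1]++ -> VV[1]=[0, 3, 0, 2]
Final vectors: VV[0]=[1, 0, 0, 1]; VV[1]=[0, 3, 0, 2]; VV[2]=[0, 0, 0, 0]; VV[3]=[0, 0, 0, 2]

Answer: 0 0 0 0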